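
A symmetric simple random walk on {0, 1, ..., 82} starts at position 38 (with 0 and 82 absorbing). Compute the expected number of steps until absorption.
E[τ | X_0 = 38] = 1672

Let v_k = E[τ | X_0 = k]. Boundary: v_0 = v_82 = 0. Recurrence: v_k = 1 + (v_{k-1} + v_{k+1})/2 for 1 ≤ k ≤ 81. The particular solution to v_k − (v_{k-1} + v_{k+1})/2 = 1 is v_k = −k^2. Adding homogeneous solution A + B k and matching boundaries gives v_k = k (82 − k). Substituting k = 38: v_38 = 38 · 44 = 1672.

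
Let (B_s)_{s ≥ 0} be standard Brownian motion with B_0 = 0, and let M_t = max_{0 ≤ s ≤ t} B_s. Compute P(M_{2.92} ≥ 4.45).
P(M_{2.92} ≥ 4.45) = 2·P(B_{2.92} ≥ 4.45) = 2(1 − Φ(4.45/√2.92)) ≈ 0.0092

By the reflection principle for Brownian motion, P(M_t ≥ a) = 2 · P(B_t ≥ a) for a ≥ 0. Since B_t ~ N(0, t), P(B_t ≥ 4.45) = 1 − Φ(4.45/√t) = 1 − Φ(4.45/√2.92) = 1 − Φ(2.6042). So
  P(M_{2.92} ≥ 4.45) = 2(1 − Φ(2.6042)) ≈ 0.0092.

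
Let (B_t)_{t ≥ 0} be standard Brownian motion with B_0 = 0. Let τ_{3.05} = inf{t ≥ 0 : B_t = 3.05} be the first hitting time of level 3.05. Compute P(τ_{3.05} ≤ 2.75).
P(τ_{3.05} ≤ 2.75) = 2(1 − Φ(3.05/√2.75)) = 2(1 − Φ(1.8392)) ≈ 0.0659

By the reflection principle for standard BM, P(τ_b ≤ t) = 2 · P(B_t ≥ b). Since B_t ~ N(0, t), P(B_t ≥ 3.05) = 1 − Φ(3.05/√t) = 1 − Φ(3.05/√2.75) = 1 − Φ(1.8392) ≈ 0.03294. Doubling: P(τ_{3.05} ≤ 2.75) ≈ 2 · 0.03294 = 0.06588 ≈ 0.0659.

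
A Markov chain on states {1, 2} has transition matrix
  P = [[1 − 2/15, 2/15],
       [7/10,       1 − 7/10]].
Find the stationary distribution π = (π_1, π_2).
π_1 = 21/25, π_2 = 4/25

Solve πP = π with π_1 + π_2 = 1. From πP = π: π_1 · (1 − 2/15) + π_2 · 7/10 = π_1 ⇒ π_2 · 7/10 = π_1 · 2/15 ⇒ π_2/π_1 = (2/15)/(7/10) = 4/21. Together with π_1 + π_2 = 1:
  π_1 = (7/10)/(2/15 + 7/10) = (7/10)/(5/6) = 21/25,
  π_2 = (2/15)/(2/15 + 7/10) = (2/15)/(5/6) = 4/25.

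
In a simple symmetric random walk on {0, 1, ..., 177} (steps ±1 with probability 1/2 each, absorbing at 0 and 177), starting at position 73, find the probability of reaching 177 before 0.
P(hit 177 before 0) = 73/177

Let u_k = P(hit 177 before 0 | start at k). Then u_0 = 0, u_177 = 1, and u_k = u_{k-1}/2 + u_{k+1}/2 for 1 ≤ k ≤ 176. This harmonic recurrence is solved by u_k = k/177, giving u_73 = 73/177.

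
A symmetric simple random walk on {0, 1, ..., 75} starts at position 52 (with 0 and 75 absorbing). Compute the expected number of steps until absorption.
E[τ | X_0 = 52] = 1196

Let v_k = E[τ | X_0 = k]. Boundary: v_0 = v_75 = 0. Recurrence: v_k = 1 + (v_{k-1} + v_{k+1})/2 for 1 ≤ k ≤ 74. The particular solution to v_k − (v_{k-1} + v_{k+1})/2 = 1 is v_k = −k^2. Adding homogeneous solution A + B k and matching boundaries gives v_k = k (75 − k). Substituting k = 52: v_52 = 52 · 23 = 1196.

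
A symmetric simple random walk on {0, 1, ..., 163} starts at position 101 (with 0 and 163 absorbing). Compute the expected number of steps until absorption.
E[τ | X_0 = 101] = 6262

Let v_k = E[τ | X_0 = k]. Boundary: v_0 = v_163 = 0. Recurrence: v_k = 1 + (v_{k-1} + v_{k+1})/2 for 1 ≤ k ≤ 162. The particular solution to v_k − (v_{k-1} + v_{k+1})/2 = 1 is v_k = −k^2. Adding homogeneous solution A + B k and matching boundaries gives v_k = k (163 − k). Substituting k = 101: v_101 = 101 · 62 = 6262.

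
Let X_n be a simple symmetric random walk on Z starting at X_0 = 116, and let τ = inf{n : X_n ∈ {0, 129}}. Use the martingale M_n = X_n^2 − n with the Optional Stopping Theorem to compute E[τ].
E[τ] = 1508

M_n = X_n^2 − n is a martingale (since E[X_{n+1}^2 | F_n] = X_n^2 + 1). By OST (τ has finite mean in a bounded region), E[M_τ] = E[M_0] = X_0^2 − 0 = 116^2 = 13456. Also E[M_τ] = E[X_τ^2] − E[τ]. The walk exits at 0 or 129, with P(hit 129 first) = 116/129, so E[X_τ^2] = 129^2 · 116/129 + 0 = 14964. Thus E[τ] = E[X_τ^2] − E[M_τ] = 14964 − 13456 = 1508 = 116(129 − 116) = 1508.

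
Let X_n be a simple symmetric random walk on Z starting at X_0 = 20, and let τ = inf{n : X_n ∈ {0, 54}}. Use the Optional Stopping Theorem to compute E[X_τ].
E[X_τ] = 20

X_n is a martingale and τ is a bounded-mean stopping time (indeed τ is finite a.s. with bounded expectation since the walk is in a bounded region). By the OST, E[X_τ] = E[X_0] = 20. Equivalently: E[X_τ] = 54 · P(hit 54 first) + 0 · P(hit 0 first) = 54 · (20/54) = 20.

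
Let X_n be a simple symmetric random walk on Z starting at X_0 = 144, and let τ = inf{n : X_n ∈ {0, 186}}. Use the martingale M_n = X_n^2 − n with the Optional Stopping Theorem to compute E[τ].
E[τ] = 6048

M_n = X_n^2 − n is a martingale (since E[X_{n+1}^2 | F_n] = X_n^2 + 1). By OST (τ has finite mean in a bounded region), E[M_τ] = E[M_0] = X_0^2 − 0 = 144^2 = 20736. Also E[M_τ] = E[X_τ^2] − E[τ]. The walk exits at 0 or 186, with P(hit 186 first) = 144/186, so E[X_τ^2] = 186^2 · 144/186 + 0 = 26784. Thus E[τ] = E[X_τ^2] − E[M_τ] = 26784 − 20736 = 6048 = 144(186 − 144) = 6048.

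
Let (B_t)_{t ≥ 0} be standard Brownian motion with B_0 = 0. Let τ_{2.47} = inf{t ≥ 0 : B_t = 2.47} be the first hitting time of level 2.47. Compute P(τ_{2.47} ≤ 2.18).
P(τ_{2.47} ≤ 2.18) = 2(1 − Φ(2.47/√2.18)) = 2(1 − Φ(1.6729)) ≈ 0.0943

By the reflection principle for standard BM, P(τ_b ≤ t) = 2 · P(B_t ≥ b). Since B_t ~ N(0, t), P(B_t ≥ 2.47) = 1 − Φ(2.47/√t) = 1 − Φ(2.47/√2.18) = 1 − Φ(1.6729) ≈ 0.04717. Doubling: P(τ_{2.47} ≤ 2.18) ≈ 2 · 0.04717 = 0.09434 ≈ 0.0943.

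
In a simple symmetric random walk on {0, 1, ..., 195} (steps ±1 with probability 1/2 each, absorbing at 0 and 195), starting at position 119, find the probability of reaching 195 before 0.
P(hit 195 before 0) = 119/195

Let u_k = P(hit 195 before 0 | start at k). Then u_0 = 0, u_195 = 1, and u_k = u_{k-1}/2 + u_{k+1}/2 for 1 ≤ k ≤ 194. This harmonic recurrence is solved by u_k = k/195, giving u_119 = 119/195.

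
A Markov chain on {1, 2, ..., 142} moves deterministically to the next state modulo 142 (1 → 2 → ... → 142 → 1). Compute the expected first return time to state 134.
E[T_134 | X_0 = 134] = 142

The chain cycles deterministically, so starting at state 134 it returns in exactly 142 steps. Equivalently, the stationary distribution is uniform π_j = 1/142 for every state j, so by Kac's formula E[T_134] = 1/π_134 = 142.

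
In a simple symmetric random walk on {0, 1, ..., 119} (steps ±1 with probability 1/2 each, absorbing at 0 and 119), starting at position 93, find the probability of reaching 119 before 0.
P(hit 119 before 0) = 93/119

Let u_k = P(hit 119 before 0 | start at k). Then u_0 = 0, u_119 = 1, and u_k = u_{k-1}/2 + u_{k+1}/2 for 1 ≤ k ≤ 118. This harmonic recurrence is solved by u_k = k/119, giving u_93 = 93/119.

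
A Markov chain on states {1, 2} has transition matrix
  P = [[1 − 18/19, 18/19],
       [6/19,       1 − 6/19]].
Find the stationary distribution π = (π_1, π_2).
π_1 = 1/4, π_2 = 3/4

Solve πP = π with π_1 + π_2 = 1. From πP = π: π_1 · (1 − 18/19) + π_2 · 6/19 = π_1 ⇒ π_2 · 6/19 = π_1 · 18/19 ⇒ π_2/π_1 = (18/19)/(6/19) = 3. Together with π_1 + π_2 = 1:
  π_1 = (6/19)/(18/19 + 6/19) = (6/19)/(24/19) = 1/4,
  π_2 = (18/19)/(18/19 + 6/19) = (18/19)/(24/19) = 3/4.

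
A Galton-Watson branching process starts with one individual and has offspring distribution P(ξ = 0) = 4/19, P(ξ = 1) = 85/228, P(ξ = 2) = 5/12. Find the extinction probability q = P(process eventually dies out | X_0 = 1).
q = 48/95

The pgf is f(s) = 4/19 + 85/228·s + 5/12·s². The extinction probability q is the smallest fixed point of f in [0, 1]. Setting s = f(s):
  5/12·s² + (85/228 − 1)·s + 4/19 = 0
  5/12·s² − (4/19 + 5/12)·s + 4/19 = 0
which factors as (s − 1)·(5/12·s − 4/19) = 0, giving roots s = 1 and s = (4/19)/(5/12) = 48/95.
Mean offspring μ = 85/228 + 2·5/12 = 275/228 > 1 (supercritical), so q < 1. The extinction probability is the smaller root: q = (4/19)/(5/12) = 48/95.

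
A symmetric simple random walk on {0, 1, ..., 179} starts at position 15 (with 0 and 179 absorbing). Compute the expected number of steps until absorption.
E[τ | X_0 = 15] = 2460

Let v_k = E[τ | X_0 = k]. Boundary: v_0 = v_179 = 0. Recurrence: v_k = 1 + (v_{k-1} + v_{k+1})/2 for 1 ≤ k ≤ 178. The particular solution to v_k − (v_{k-1} + v_{k+1})/2 = 1 is v_k = −k^2. Adding homogeneous solution A + B k and matching boundaries gives v_k = k (179 − k). Substituting k = 15: v_15 = 15 · 164 = 2460.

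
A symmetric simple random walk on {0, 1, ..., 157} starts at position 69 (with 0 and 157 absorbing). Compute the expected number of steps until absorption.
E[τ | X_0 = 69] = 6072

Let v_k = E[τ | X_0 = k]. Boundary: v_0 = v_157 = 0. Recurrence: v_k = 1 + (v_{k-1} + v_{k+1})/2 for 1 ≤ k ≤ 156. The particular solution to v_k − (v_{k-1} + v_{k+1})/2 = 1 is v_k = −k^2. Adding homogeneous solution A + B k and matching boundaries gives v_k = k (157 − k). Substituting k = 69: v_69 = 69 · 88 = 6072.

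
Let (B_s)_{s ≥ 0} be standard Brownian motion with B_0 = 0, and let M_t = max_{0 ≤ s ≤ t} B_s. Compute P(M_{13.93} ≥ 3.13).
P(M_{13.93} ≥ 3.13) = 2·P(B_{13.93} ≥ 3.13) = 2(1 − Φ(3.13/√13.93)) ≈ 0.4017

By the reflection principle for Brownian motion, P(M_t ≥ a) = 2 · P(B_t ≥ a) for a ≥ 0. Since B_t ~ N(0, t), P(B_t ≥ 3.13) = 1 − Φ(3.13/√t) = 1 − Φ(3.13/√13.93) = 1 − Φ(0.8386). So
  P(M_{13.93} ≥ 3.13) = 2(1 − Φ(0.8386)) ≈ 0.4017.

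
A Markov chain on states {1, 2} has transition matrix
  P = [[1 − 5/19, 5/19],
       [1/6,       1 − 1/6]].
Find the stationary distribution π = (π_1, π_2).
π_1 = 19/49, π_2 = 30/49

Solve πP = π with π_1 + π_2 = 1. From πP = π: π_1 · (1 − 5/19) + π_2 · 1/6 = π_1 ⇒ π_2 · 1/6 = π_1 · 5/19 ⇒ π_2/π_1 = (5/19)/(1/6) = 30/19. Together with π_1 + π_2 = 1:
  π_1 = (1/6)/(5/19 + 1/6) = (1/6)/(49/114) = 19/49,
  π_2 = (5/19)/(5/19 + 1/6) = (5/19)/(49/114) = 30/49.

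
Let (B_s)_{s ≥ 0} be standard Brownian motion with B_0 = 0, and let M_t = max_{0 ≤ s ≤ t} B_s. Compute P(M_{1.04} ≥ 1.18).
P(M_{1.04} ≥ 1.18) = 2·P(B_{1.04} ≥ 1.18) = 2(1 − Φ(1.18/√1.04)) ≈ 0.2472

By the reflection principle for Brownian motion, P(M_t ≥ a) = 2 · P(B_t ≥ a) for a ≥ 0. Since B_t ~ N(0, t), P(B_t ≥ 1.18) = 1 − Φ(1.18/√t) = 1 − Φ(1.18/√1.04) = 1 − Φ(1.1571). So
  P(M_{1.04} ≥ 1.18) = 2(1 − Φ(1.1571)) ≈ 0.2472.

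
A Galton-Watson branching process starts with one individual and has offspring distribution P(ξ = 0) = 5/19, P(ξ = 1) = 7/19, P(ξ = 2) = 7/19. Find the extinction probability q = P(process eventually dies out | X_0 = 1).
q = 5/7

The pgf is f(s) = 5/19 + 7/19·s + 7/19·s². The extinction probability q is the smallest fixed point of f in [0, 1]. Setting s = f(s):
  7/19·s² + (7/19 − 1)·s + 5/19 = 0
  7/19·s² − (5/19 + 7/19)·s + 5/19 = 0
which factors as (s − 1)·(7/19·s − 5/19) = 0, giving roots s = 1 and s = (5/19)/(7/19) = 5/7.
Mean offspring μ = 7/19 + 2·7/19 = 21/19 > 1 (supercritical), so q < 1. The extinction probability is the smaller root: q = (5/19)/(7/19) = 5/7.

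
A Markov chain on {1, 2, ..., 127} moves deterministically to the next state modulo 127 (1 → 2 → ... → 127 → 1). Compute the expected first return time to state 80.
E[T_80 | X_0 = 80] = 127

The chain cycles deterministically, so starting at state 80 it returns in exactly 127 steps. Equivalently, the stationary distribution is uniform π_j = 1/127 for every state j, so by Kac's formula E[T_80] = 1/π_80 = 127.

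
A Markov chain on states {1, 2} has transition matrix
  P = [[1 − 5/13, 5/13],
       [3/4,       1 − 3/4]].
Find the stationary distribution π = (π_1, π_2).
π_1 = 39/59, π_2 = 20/59

Solve πP = π with π_1 + π_2 = 1. From πP = π: π_1 · (1 − 5/13) + π_2 · 3/4 = π_1 ⇒ π_2 · 3/4 = π_1 · 5/13 ⇒ π_2/π_1 = (5/13)/(3/4) = 20/39. Together with π_1 + π_2 = 1:
  π_1 = (3/4)/(5/13 + 3/4) = (3/4)/(59/52) = 39/59,
  π_2 = (5/13)/(5/13 + 3/4) = (5/13)/(59/52) = 20/59.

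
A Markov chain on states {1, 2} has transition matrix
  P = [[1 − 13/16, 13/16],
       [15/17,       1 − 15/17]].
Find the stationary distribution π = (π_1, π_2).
π_1 = 240/461, π_2 = 221/461

Solve πP = π with π_1 + π_2 = 1. From πP = π: π_1 · (1 − 13/16) + π_2 · 15/17 = π_1 ⇒ π_2 · 15/17 = π_1 · 13/16 ⇒ π_2/π_1 = (13/16)/(15/17) = 221/240. Together with π_1 + π_2 = 1:
  π_1 = (15/17)/(13/16 + 15/17) = (15/17)/(461/272) = 240/461,
  π_2 = (13/16)/(13/16 + 15/17) = (13/16)/(461/272) = 221/461.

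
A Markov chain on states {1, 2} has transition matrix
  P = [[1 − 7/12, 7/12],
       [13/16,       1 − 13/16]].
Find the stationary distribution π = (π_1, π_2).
π_1 = 39/67, π_2 = 28/67

Solve πP = π with π_1 + π_2 = 1. From πP = π: π_1 · (1 − 7/12) + π_2 · 13/16 = π_1 ⇒ π_2 · 13/16 = π_1 · 7/12 ⇒ π_2/π_1 = (7/12)/(13/16) = 28/39. Together with π_1 + π_2 = 1:
  π_1 = (13/16)/(7/12 + 13/16) = (13/16)/(67/48) = 39/67,
  π_2 = (7/12)/(7/12 + 13/16) = (7/12)/(67/48) = 28/67.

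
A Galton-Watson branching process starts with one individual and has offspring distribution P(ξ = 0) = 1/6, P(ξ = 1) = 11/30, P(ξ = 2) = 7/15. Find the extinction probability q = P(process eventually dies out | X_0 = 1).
q = 5/14

The pgf is f(s) = 1/6 + 11/30·s + 7/15·s². The extinction probability q is the smallest fixed point of f in [0, 1]. Setting s = f(s):
  7/15·s² + (11/30 − 1)·s + 1/6 = 0
  7/15·s² − (1/6 + 7/15)·s + 1/6 = 0
which factors as (s − 1)·(7/15·s − 1/6) = 0, giving roots s = 1 and s = (1/6)/(7/15) = 5/14.
Mean offspring μ = 11/30 + 2·7/15 = 13/10 > 1 (supercritical), so q < 1. The extinction probability is the smaller root: q = (1/6)/(7/15) = 5/14.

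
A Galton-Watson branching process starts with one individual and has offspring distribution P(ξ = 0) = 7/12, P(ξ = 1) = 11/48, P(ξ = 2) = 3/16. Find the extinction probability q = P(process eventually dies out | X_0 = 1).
q = 1

Mean offspring μ = 0·7/12 + 1·11/48 + 2·3/16 = 29/48 ≤ 1. For μ ≤ 1 with offspring not concentrated at 1, the Galton-Watson process goes extinct almost surely, so q = 1.
(Algebraic check: The pgf is f(s) = 7/12 + 11/48·s + 3/16·s². The extinction probability q is the smallest fixed point of f in [0, 1]. Setting s = f(s):
  3/16·s² + (11/48 − 1)·s + 7/12 = 0
  3/16·s² − (7/12 + 3/16)·s + 7/12 = 0
which factors as (s − 1)·(3/16·s − 7/12) = 0, giving roots s = 1 and s = (7/12)/(3/16) = 28/9. Since 28/9 ≥ 1, the smallest root in [0, 1] is s = 1.)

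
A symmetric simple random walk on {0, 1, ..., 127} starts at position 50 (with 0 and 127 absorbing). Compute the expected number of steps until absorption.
E[τ | X_0 = 50] = 3850

Let v_k = E[τ | X_0 = k]. Boundary: v_0 = v_127 = 0. Recurrence: v_k = 1 + (v_{k-1} + v_{k+1})/2 for 1 ≤ k ≤ 126. The particular solution to v_k − (v_{k-1} + v_{k+1})/2 = 1 is v_k = −k^2. Adding homogeneous solution A + B k and matching boundaries gives v_k = k (127 − k). Substituting k = 50: v_50 = 50 · 77 = 3850.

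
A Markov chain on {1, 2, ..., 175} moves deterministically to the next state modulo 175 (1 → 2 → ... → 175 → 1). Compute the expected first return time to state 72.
E[T_72 | X_0 = 72] = 175

The chain cycles deterministically, so starting at state 72 it returns in exactly 175 steps. Equivalently, the stationary distribution is uniform π_j = 1/175 for every state j, so by Kac's formula E[T_72] = 1/π_72 = 175.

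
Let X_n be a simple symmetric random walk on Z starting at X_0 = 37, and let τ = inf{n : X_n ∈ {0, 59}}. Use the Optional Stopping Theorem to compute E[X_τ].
E[X_τ] = 37

X_n is a martingale and τ is a bounded-mean stopping time (indeed τ is finite a.s. with bounded expectation since the walk is in a bounded region). By the OST, E[X_τ] = E[X_0] = 37. Equivalently: E[X_τ] = 59 · P(hit 59 first) + 0 · P(hit 0 first) = 59 · (37/59) = 37.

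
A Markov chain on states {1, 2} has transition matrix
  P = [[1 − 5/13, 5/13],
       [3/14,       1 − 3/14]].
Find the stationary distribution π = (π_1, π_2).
π_1 = 39/109, π_2 = 70/109

Solve πP = π with π_1 + π_2 = 1. From πP = π: π_1 · (1 − 5/13) + π_2 · 3/14 = π_1 ⇒ π_2 · 3/14 = π_1 · 5/13 ⇒ π_2/π_1 = (5/13)/(3/14) = 70/39. Together with π_1 + π_2 = 1:
  π_1 = (3/14)/(5/13 + 3/14) = (3/14)/(109/182) = 39/109,
  π_2 = (5/13)/(5/13 + 3/14) = (5/13)/(109/182) = 70/109.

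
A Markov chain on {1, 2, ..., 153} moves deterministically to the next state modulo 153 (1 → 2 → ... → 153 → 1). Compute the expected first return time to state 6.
E[T_6 | X_0 = 6] = 153

The chain cycles deterministically, so starting at state 6 it returns in exactly 153 steps. Equivalently, the stationary distribution is uniform π_j = 1/153 for every state j, so by Kac's formula E[T_6] = 1/π_6 = 153.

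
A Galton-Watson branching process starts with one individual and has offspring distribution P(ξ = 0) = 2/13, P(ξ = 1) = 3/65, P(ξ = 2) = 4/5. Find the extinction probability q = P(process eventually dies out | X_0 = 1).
q = 5/26

The pgf is f(s) = 2/13 + 3/65·s + 4/5·s². The extinction probability q is the smallest fixed point of f in [0, 1]. Setting s = f(s):
  4/5·s² + (3/65 − 1)·s + 2/13 = 0
  4/5·s² − (2/13 + 4/5)·s + 2/13 = 0
which factors as (s − 1)·(4/5·s − 2/13) = 0, giving roots s = 1 and s = (2/13)/(4/5) = 5/26.
Mean offspring μ = 3/65 + 2·4/5 = 107/65 > 1 (supercritical), so q < 1. The extinction probability is the smaller root: q = (2/13)/(4/5) = 5/26.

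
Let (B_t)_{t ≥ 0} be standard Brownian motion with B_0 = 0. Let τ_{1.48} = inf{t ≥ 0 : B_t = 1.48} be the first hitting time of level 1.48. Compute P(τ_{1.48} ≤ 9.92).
P(τ_{1.48} ≤ 9.92) = 2(1 − Φ(1.48/√9.92)) = 2(1 − Φ(0.4699)) ≈ 0.6384

By the reflection principle for standard BM, P(τ_b ≤ t) = 2 · P(B_t ≥ b). Since B_t ~ N(0, t), P(B_t ≥ 1.48) = 1 − Φ(1.48/√t) = 1 − Φ(1.48/√9.92) = 1 − Φ(0.4699) ≈ 0.31921. Doubling: P(τ_{1.48} ≤ 9.92) ≈ 2 · 0.31921 = 0.63842 ≈ 0.6384.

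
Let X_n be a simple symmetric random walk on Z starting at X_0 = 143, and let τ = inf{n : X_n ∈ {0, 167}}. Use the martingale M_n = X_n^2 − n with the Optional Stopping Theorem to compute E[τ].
E[τ] = 3432

M_n = X_n^2 − n is a martingale (since E[X_{n+1}^2 | F_n] = X_n^2 + 1). By OST (τ has finite mean in a bounded region), E[M_τ] = E[M_0] = X_0^2 − 0 = 143^2 = 20449. Also E[M_τ] = E[X_τ^2] − E[τ]. The walk exits at 0 or 167, with P(hit 167 first) = 143/167, so E[X_τ^2] = 167^2 · 143/167 + 0 = 23881. Thus E[τ] = E[X_τ^2] − E[M_τ] = 23881 − 20449 = 3432 = 143(167 − 143) = 3432.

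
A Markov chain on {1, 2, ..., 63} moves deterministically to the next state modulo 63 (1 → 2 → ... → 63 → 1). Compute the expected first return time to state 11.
E[T_11 | X_0 = 11] = 63

The chain cycles deterministically, so starting at state 11 it returns in exactly 63 steps. Equivalently, the stationary distribution is uniform π_j = 1/63 for every state j, so by Kac's formula E[T_11] = 1/π_11 = 63.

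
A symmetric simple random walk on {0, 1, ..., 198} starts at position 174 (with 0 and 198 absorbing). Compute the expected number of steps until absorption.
E[τ | X_0 = 174] = 4176

Let v_k = E[τ | X_0 = k]. Boundary: v_0 = v_198 = 0. Recurrence: v_k = 1 + (v_{k-1} + v_{k+1})/2 for 1 ≤ k ≤ 197. The particular solution to v_k − (v_{k-1} + v_{k+1})/2 = 1 is v_k = −k^2. Adding homogeneous solution A + B k and matching boundaries gives v_k = k (198 − k). Substituting k = 174: v_174 = 174 · 24 = 4176.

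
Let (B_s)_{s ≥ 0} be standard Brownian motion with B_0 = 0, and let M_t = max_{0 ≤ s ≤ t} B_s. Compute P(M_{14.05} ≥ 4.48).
P(M_{14.05} ≥ 4.48) = 2·P(B_{14.05} ≥ 4.48) = 2(1 − Φ(4.48/√14.05)) ≈ 0.2320

By the reflection principle for Brownian motion, P(M_t ≥ a) = 2 · P(B_t ≥ a) for a ≥ 0. Since B_t ~ N(0, t), P(B_t ≥ 4.48) = 1 − Φ(4.48/√t) = 1 − Φ(4.48/√14.05) = 1 − Φ(1.1952). So
  P(M_{14.05} ≥ 4.48) = 2(1 − Φ(1.1952)) ≈ 0.2320.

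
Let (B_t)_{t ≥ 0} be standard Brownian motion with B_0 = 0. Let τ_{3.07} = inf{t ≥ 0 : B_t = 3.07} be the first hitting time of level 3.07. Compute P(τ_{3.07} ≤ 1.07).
P(τ_{3.07} ≤ 1.07) = 2(1 − Φ(3.07/√1.07)) = 2(1 − Φ(2.9679)) ≈ 0.0030

By the reflection principle for standard BM, P(τ_b ≤ t) = 2 · P(B_t ≥ b). Since B_t ~ N(0, t), P(B_t ≥ 3.07) = 1 − Φ(3.07/√t) = 1 − Φ(3.07/√1.07) = 1 − Φ(2.9679) ≈ 0.00150. Doubling: P(τ_{3.07} ≤ 1.07) ≈ 2 · 0.00150 = 0.00300 ≈ 0.0030.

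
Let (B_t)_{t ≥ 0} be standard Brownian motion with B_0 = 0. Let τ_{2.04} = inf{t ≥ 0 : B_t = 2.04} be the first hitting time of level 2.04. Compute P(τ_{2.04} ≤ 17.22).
P(τ_{2.04} ≤ 17.22) = 2(1 − Φ(2.04/√17.22)) = 2(1 − Φ(0.4916)) ≈ 0.6230

By the reflection principle for standard BM, P(τ_b ≤ t) = 2 · P(B_t ≥ b). Since B_t ~ N(0, t), P(B_t ≥ 2.04) = 1 − Φ(2.04/√t) = 1 − Φ(2.04/√17.22) = 1 − Φ(0.4916) ≈ 0.31150. Doubling: P(τ_{2.04} ≤ 17.22) ≈ 2 · 0.31150 = 0.62300 ≈ 0.6230.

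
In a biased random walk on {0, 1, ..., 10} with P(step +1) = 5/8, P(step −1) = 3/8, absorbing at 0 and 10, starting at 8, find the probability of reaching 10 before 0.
P(hit 10 before 0) = (1 − (3/5)^8) / (1 − (3/5)^10) = 600100/606661

Let u_k denote P(reach 10 before 0 | start at k). Boundary: u_0 = 0, u_10 = 1. Recurrence: u_k = 5/8·u_{k+1} + 3/8·u_{k-1} for 1 ≤ k ≤ 9. Try u_k = A + B·r^k with r = q/p = (3/8)/(5/8) = 3/5. Substitution satisfies the recurrence; boundary conditions give:
  u_k = (1 − r^k) / (1 − r^N) = (1 − (3/5)^8) / (1 − (3/5)^10) = 600100/606661.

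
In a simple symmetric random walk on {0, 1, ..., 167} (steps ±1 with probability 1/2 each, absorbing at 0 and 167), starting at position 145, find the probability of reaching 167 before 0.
P(hit 167 before 0) = 145/167

Let u_k = P(hit 167 before 0 | start at k). Then u_0 = 0, u_167 = 1, and u_k = u_{k-1}/2 + u_{k+1}/2 for 1 ≤ k ≤ 166. This harmonic recurrence is solved by u_k = k/167, giving u_145 = 145/167.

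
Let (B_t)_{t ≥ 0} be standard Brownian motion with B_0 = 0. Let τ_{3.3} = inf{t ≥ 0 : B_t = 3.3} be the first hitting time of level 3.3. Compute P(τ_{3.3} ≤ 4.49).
P(τ_{3.3} ≤ 4.49) = 2(1 − Φ(3.3/√4.49)) = 2(1 − Φ(1.5574)) ≈ 0.1194

By the reflection principle for standard BM, P(τ_b ≤ t) = 2 · P(B_t ≥ b). Since B_t ~ N(0, t), P(B_t ≥ 3.3) = 1 − Φ(3.3/√t) = 1 − Φ(3.3/√4.49) = 1 − Φ(1.5574) ≈ 0.05969. Doubling: P(τ_{3.3} ≤ 4.49) ≈ 2 · 0.05969 = 0.11938 ≈ 0.1194.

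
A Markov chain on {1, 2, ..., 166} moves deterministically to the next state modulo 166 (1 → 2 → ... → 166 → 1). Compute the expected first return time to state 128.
E[T_128 | X_0 = 128] = 166

The chain cycles deterministically, so starting at state 128 it returns in exactly 166 steps. Equivalently, the stationary distribution is uniform π_j = 1/166 for every state j, so by Kac's formula E[T_128] = 1/π_128 = 166.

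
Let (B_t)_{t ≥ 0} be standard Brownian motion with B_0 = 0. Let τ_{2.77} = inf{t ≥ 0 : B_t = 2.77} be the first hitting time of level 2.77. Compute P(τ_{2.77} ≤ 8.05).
P(τ_{2.77} ≤ 8.05) = 2(1 − Φ(2.77/√8.05)) = 2(1 − Φ(0.9763)) ≈ 0.3289

By the reflection principle for standard BM, P(τ_b ≤ t) = 2 · P(B_t ≥ b). Since B_t ~ N(0, t), P(B_t ≥ 2.77) = 1 − Φ(2.77/√t) = 1 − Φ(2.77/√8.05) = 1 − Φ(0.9763) ≈ 0.16446. Doubling: P(τ_{2.77} ≤ 8.05) ≈ 2 · 0.16446 = 0.32892 ≈ 0.3289.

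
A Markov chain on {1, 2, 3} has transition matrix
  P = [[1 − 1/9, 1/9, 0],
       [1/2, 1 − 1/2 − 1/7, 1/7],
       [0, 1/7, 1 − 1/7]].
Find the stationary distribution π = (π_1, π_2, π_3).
π = (9/13, 2/13, 2/13)

This is a birth-death chain on three states, which satisfies detailed balance: π_1 · P_{12} = π_2 · P_{21} and π_2 · P_{23} = π_3 · P_{32}.
From π_1 · 1/9 = π_2 · 1/2: π_2/π_1 = (1/9)/(1/2) = 2/9.
From π_2 · 1/7 = π_3 · 1/7: π_3/π_2 = (1/7)/(1/7) = 1.
Take π_1 proportional to 1; then unnormalized π = (1, 2/9, 2/9). Normalize by dividing by the sum 13/9:
  π = (9/13, 2/13, 2/13).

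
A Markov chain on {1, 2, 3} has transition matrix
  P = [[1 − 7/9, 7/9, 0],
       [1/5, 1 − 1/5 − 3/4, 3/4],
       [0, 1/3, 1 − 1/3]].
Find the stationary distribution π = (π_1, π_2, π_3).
π = (36/491, 140/491, 315/491)

This is a birth-death chain on three states, which satisfies detailed balance: π_1 · P_{12} = π_2 · P_{21} and π_2 · P_{23} = π_3 · P_{32}.
From π_1 · 7/9 = π_2 · 1/5: π_2/π_1 = (7/9)/(1/5) = 35/9.
From π_2 · 3/4 = π_3 · 1/3: π_3/π_2 = (3/4)/(1/3) = 9/4.
Take π_1 proportional to 1; then unnormalized π = (1, 35/9, 35/4). Normalize by dividing by the sum 491/36:
  π = (36/491, 140/491, 315/491).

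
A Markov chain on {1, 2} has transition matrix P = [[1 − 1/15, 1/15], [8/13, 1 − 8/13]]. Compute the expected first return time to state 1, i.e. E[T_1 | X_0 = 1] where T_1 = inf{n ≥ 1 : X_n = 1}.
E[T_1 | X_0 = 1] = 1/π_1 = 133/120

For an irreducible recurrent Markov chain with stationary distribution π, E[T_i | X_0 = i] = 1/π_i (Kac's formula). Here π_1 = (8/13)/(1/15 + 8/13) = (8/13)/(133/195) = 120/133, so E[T_1 | X_0 = 1] = 1/π_1 = (1/15 + 8/13)/(8/13) = (133/195)/(8/13) = 133/120.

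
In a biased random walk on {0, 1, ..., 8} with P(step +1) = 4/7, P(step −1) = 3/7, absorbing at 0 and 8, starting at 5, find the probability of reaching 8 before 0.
P(hit 8 before 0) = (1 − (3/4)^5) / (1 − (3/4)^8) = 49984/58975

Let u_k denote P(reach 8 before 0 | start at k). Boundary: u_0 = 0, u_8 = 1. Recurrence: u_k = 4/7·u_{k+1} + 3/7·u_{k-1} for 1 ≤ k ≤ 7. Try u_k = A + B·r^k with r = q/p = (3/7)/(4/7) = 3/4. Substitution satisfies the recurrence; boundary conditions give:
  u_k = (1 − r^k) / (1 − r^N) = (1 − (3/4)^5) / (1 − (3/4)^8) = 49984/58975.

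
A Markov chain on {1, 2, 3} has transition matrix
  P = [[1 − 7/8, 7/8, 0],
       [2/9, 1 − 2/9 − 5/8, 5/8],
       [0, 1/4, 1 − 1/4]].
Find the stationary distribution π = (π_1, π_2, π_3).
π = (32/473, 126/473, 315/473)

This is a birth-death chain on three states, which satisfies detailed balance: π_1 · P_{12} = π_2 · P_{21} and π_2 · P_{23} = π_3 · P_{32}.
From π_1 · 7/8 = π_2 · 2/9: π_2/π_1 = (7/8)/(2/9) = 63/16.
From π_2 · 5/8 = π_3 · 1/4: π_3/π_2 = (5/8)/(1/4) = 5/2.
Take π_1 proportional to 1; then unnormalized π = (1, 63/16, 315/32). Normalize by dividing by the sum 473/32:
  π = (32/473, 126/473, 315/473).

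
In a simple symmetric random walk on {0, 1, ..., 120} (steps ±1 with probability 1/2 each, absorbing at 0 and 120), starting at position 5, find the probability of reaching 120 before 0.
P(hit 120 before 0) = 5/120 = 1/24

Let u_k = P(hit 120 before 0 | start at k). Then u_0 = 0, u_120 = 1, and u_k = u_{k-1}/2 + u_{k+1}/2 for 1 ≤ k ≤ 119. This harmonic recurrence is solved by u_k = k/120, giving u_5 = 5/120 = 1/24.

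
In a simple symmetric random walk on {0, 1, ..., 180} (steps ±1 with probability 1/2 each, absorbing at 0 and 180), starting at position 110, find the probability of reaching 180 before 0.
P(hit 180 before 0) = 110/180 = 11/18

Let u_k = P(hit 180 before 0 | start at k). Then u_0 = 0, u_180 = 1, and u_k = u_{k-1}/2 + u_{k+1}/2 for 1 ≤ k ≤ 179. This harmonic recurrence is solved by u_k = k/180, giving u_110 = 110/180 = 11/18.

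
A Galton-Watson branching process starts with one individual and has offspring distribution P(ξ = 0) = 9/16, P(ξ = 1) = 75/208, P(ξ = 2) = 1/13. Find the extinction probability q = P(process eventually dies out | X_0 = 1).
q = 1

Mean offspring μ = 0·9/16 + 1·75/208 + 2·1/13 = 107/208 ≤ 1. For μ ≤ 1 with offspring not concentrated at 1, the Galton-Watson process goes extinct almost surely, so q = 1.
(Algebraic check: The pgf is f(s) = 9/16 + 75/208·s + 1/13·s². The extinction probability q is the smallest fixed point of f in [0, 1]. Setting s = f(s):
  1/13·s² + (75/208 − 1)·s + 9/16 = 0
  1/13·s² − (9/16 + 1/13)·s + 9/16 = 0
which factors as (s − 1)·(1/13·s − 9/16) = 0, giving roots s = 1 and s = (9/16)/(1/13) = 117/16. Since 117/16 ≥ 1, the smallest root in [0, 1] is s = 1.)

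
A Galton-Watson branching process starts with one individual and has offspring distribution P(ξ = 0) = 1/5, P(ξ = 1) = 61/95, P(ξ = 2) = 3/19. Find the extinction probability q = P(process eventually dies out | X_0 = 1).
q = 1

Mean offspring μ = 0·1/5 + 1·61/95 + 2·3/19 = 91/95 ≤ 1. For μ ≤ 1 with offspring not concentrated at 1, the Galton-Watson process goes extinct almost surely, so q = 1.
(Algebraic check: The pgf is f(s) = 1/5 + 61/95·s + 3/19·s². The extinction probability q is the smallest fixed point of f in [0, 1]. Setting s = f(s):
  3/19·s² + (61/95 − 1)·s + 1/5 = 0
  3/19·s² − (1/5 + 3/19)·s + 1/5 = 0
which factors as (s − 1)·(3/19·s − 1/5) = 0, giving roots s = 1 and s = (1/5)/(3/19) = 19/15. Since 19/15 ≥ 1, the smallest root in [0, 1] is s = 1.)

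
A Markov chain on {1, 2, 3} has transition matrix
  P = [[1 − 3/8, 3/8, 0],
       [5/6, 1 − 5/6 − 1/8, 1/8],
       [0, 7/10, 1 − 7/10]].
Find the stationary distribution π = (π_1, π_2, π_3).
π = (560/857, 252/857, 45/857)

This is a birth-death chain on three states, which satisfies detailed balance: π_1 · P_{12} = π_2 · P_{21} and π_2 · P_{23} = π_3 · P_{32}.
From π_1 · 3/8 = π_2 · 5/6: π_2/π_1 = (3/8)/(5/6) = 9/20.
From π_2 · 1/8 = π_3 · 7/10: π_3/π_2 = (1/8)/(7/10) = 5/28.
Take π_1 proportional to 1; then unnormalized π = (1, 9/20, 9/112). Normalize by dividing by the sum 857/560:
  π = (560/857, 252/857, 45/857).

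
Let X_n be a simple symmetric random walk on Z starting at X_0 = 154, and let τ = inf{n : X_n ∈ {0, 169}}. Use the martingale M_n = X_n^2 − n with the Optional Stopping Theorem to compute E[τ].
E[τ] = 2310

M_n = X_n^2 − n is a martingale (since E[X_{n+1}^2 | F_n] = X_n^2 + 1). By OST (τ has finite mean in a bounded region), E[M_τ] = E[M_0] = X_0^2 − 0 = 154^2 = 23716. Also E[M_τ] = E[X_τ^2] − E[τ]. The walk exits at 0 or 169, with P(hit 169 first) = 154/169, so E[X_τ^2] = 169^2 · 154/169 + 0 = 26026. Thus E[τ] = E[X_τ^2] − E[M_τ] = 26026 − 23716 = 2310 = 154(169 − 154) = 2310.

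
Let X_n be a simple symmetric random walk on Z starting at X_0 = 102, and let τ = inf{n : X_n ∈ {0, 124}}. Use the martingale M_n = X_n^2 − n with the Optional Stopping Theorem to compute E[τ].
E[τ] = 2244

M_n = X_n^2 − n is a martingale (since E[X_{n+1}^2 | F_n] = X_n^2 + 1). By OST (τ has finite mean in a bounded region), E[M_τ] = E[M_0] = X_0^2 − 0 = 102^2 = 10404. Also E[M_τ] = E[X_τ^2] − E[τ]. The walk exits at 0 or 124, with P(hit 124 first) = 102/124, so E[X_τ^2] = 124^2 · 102/124 + 0 = 12648. Thus E[τ] = E[X_τ^2] − E[M_τ] = 12648 − 10404 = 2244 = 102(124 − 102) = 2244.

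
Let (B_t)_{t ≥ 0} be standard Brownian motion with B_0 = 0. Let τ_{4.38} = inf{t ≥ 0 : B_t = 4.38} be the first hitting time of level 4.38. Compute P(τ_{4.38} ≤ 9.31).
P(τ_{4.38} ≤ 9.31) = 2(1 − Φ(4.38/√9.31)) = 2(1 − Φ(1.4355)) ≈ 0.1511

By the reflection principle for standard BM, P(τ_b ≤ t) = 2 · P(B_t ≥ b). Since B_t ~ N(0, t), P(B_t ≥ 4.38) = 1 − Φ(4.38/√t) = 1 − Φ(4.38/√9.31) = 1 − Φ(1.4355) ≈ 0.07557. Doubling: P(τ_{4.38} ≤ 9.31) ≈ 2 · 0.07557 = 0.15114 ≈ 0.1511.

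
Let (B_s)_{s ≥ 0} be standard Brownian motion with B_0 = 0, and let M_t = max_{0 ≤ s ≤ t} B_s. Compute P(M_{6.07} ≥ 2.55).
P(M_{6.07} ≥ 2.55) = 2·P(B_{6.07} ≥ 2.55) = 2(1 − Φ(2.55/√6.07)) ≈ 0.3007

By the reflection principle for Brownian motion, P(M_t ≥ a) = 2 · P(B_t ≥ a) for a ≥ 0. Since B_t ~ N(0, t), P(B_t ≥ 2.55) = 1 − Φ(2.55/√t) = 1 − Φ(2.55/√6.07) = 1 − Φ(1.0350). So
  P(M_{6.07} ≥ 2.55) = 2(1 − Φ(1.0350)) ≈ 0.3007.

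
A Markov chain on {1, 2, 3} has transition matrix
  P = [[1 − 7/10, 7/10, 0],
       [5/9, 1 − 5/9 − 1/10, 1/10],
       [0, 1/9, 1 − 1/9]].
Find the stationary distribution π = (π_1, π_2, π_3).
π = (500/1697, 630/1697, 567/1697)

This is a birth-death chain on three states, which satisfies detailed balance: π_1 · P_{12} = π_2 · P_{21} and π_2 · P_{23} = π_3 · P_{32}.
From π_1 · 7/10 = π_2 · 5/9: π_2/π_1 = (7/10)/(5/9) = 63/50.
From π_2 · 1/10 = π_3 · 1/9: π_3/π_2 = (1/10)/(1/9) = 9/10.
Take π_1 proportional to 1; then unnormalized π = (1, 63/50, 567/500). Normalize by dividing by the sum 1697/500:
  π = (500/1697, 630/1697, 567/1697).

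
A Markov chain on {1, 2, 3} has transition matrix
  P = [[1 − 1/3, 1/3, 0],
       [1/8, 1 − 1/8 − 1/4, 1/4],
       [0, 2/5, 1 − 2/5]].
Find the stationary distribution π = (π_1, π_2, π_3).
π = (3/16, 1/2, 5/16)

This is a birth-death chain on three states, which satisfies detailed balance: π_1 · P_{12} = π_2 · P_{21} and π_2 · P_{23} = π_3 · P_{32}.
From π_1 · 1/3 = π_2 · 1/8: π_2/π_1 = (1/3)/(1/8) = 8/3.
From π_2 · 1/4 = π_3 · 2/5: π_3/π_2 = (1/4)/(2/5) = 5/8.
Take π_1 proportional to 1; then unnormalized π = (1, 8/3, 5/3). Normalize by dividing by the sum 16/3:
  π = (3/16, 1/2, 5/16).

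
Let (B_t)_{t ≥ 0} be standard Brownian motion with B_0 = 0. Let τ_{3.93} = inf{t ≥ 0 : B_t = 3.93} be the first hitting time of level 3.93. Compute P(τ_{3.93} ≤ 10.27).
P(τ_{3.93} ≤ 10.27) = 2(1 − Φ(3.93/√10.27)) = 2(1 − Φ(1.2263)) ≈ 0.2201

By the reflection principle for standard BM, P(τ_b ≤ t) = 2 · P(B_t ≥ b). Since B_t ~ N(0, t), P(B_t ≥ 3.93) = 1 − Φ(3.93/√t) = 1 − Φ(3.93/√10.27) = 1 − Φ(1.2263) ≈ 0.11004. Doubling: P(τ_{3.93} ≤ 10.27) ≈ 2 · 0.11004 = 0.22008 ≈ 0.2201.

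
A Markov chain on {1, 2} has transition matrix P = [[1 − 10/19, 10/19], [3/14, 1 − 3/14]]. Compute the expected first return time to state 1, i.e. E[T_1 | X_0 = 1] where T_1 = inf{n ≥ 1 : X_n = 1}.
E[T_1 | X_0 = 1] = 1/π_1 = 197/57

For an irreducible recurrent Markov chain with stationary distribution π, E[T_i | X_0 = i] = 1/π_i (Kac's formula). Here π_1 = (3/14)/(10/19 + 3/14) = (3/14)/(197/266) = 57/197, so E[T_1 | X_0 = 1] = 1/π_1 = (10/19 + 3/14)/(3/14) = (197/266)/(3/14) = 197/57.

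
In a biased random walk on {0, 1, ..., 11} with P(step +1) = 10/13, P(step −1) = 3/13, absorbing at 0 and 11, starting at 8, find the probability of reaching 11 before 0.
P(hit 11 before 0) = (1 − (3/10)^8) / (1 − (3/10)^11) = 14284777000/14285688979

Let u_k denote P(reach 11 before 0 | start at k). Boundary: u_0 = 0, u_11 = 1. Recurrence: u_k = 10/13·u_{k+1} + 3/13·u_{k-1} for 1 ≤ k ≤ 10. Try u_k = A + B·r^k with r = q/p = (3/13)/(10/13) = 3/10. Substitution satisfies the recurrence; boundary conditions give:
  u_k = (1 − r^k) / (1 − r^N) = (1 − (3/10)^8) / (1 − (3/10)^11) = 14284777000/14285688979.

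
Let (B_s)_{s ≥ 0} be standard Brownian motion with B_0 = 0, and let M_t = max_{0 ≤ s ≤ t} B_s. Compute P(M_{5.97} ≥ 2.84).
P(M_{5.97} ≥ 2.84) = 2·P(B_{5.97} ≥ 2.84) = 2(1 − Φ(2.84/√5.97)) ≈ 0.2451

By the reflection principle for Brownian motion, P(M_t ≥ a) = 2 · P(B_t ≥ a) for a ≥ 0. Since B_t ~ N(0, t), P(B_t ≥ 2.84) = 1 − Φ(2.84/√t) = 1 − Φ(2.84/√5.97) = 1 − Φ(1.1623). So
  P(M_{5.97} ≥ 2.84) = 2(1 − Φ(1.1623)) ≈ 0.2451.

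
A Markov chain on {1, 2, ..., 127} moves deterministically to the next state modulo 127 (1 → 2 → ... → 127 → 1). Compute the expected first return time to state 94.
E[T_94 | X_0 = 94] = 127

The chain cycles deterministically, so starting at state 94 it returns in exactly 127 steps. Equivalently, the stationary distribution is uniform π_j = 1/127 for every state j, so by Kac's formula E[T_94] = 1/π_94 = 127.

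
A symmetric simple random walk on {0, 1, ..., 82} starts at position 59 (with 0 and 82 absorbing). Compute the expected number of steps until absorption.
E[τ | X_0 = 59] = 1357

Let v_k = E[τ | X_0 = k]. Boundary: v_0 = v_82 = 0. Recurrence: v_k = 1 + (v_{k-1} + v_{k+1})/2 for 1 ≤ k ≤ 81. The particular solution to v_k − (v_{k-1} + v_{k+1})/2 = 1 is v_k = −k^2. Adding homogeneous solution A + B k and matching boundaries gives v_k = k (82 − k). Substituting k = 59: v_59 = 59 · 23 = 1357.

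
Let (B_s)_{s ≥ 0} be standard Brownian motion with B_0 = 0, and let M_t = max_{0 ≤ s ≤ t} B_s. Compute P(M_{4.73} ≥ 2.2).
P(M_{4.73} ≥ 2.2) = 2·P(B_{4.73} ≥ 2.2) = 2(1 − Φ(2.2/√4.73)) ≈ 0.3117

By the reflection principle for Brownian motion, P(M_t ≥ a) = 2 · P(B_t ≥ a) for a ≥ 0. Since B_t ~ N(0, t), P(B_t ≥ 2.2) = 1 − Φ(2.2/√t) = 1 − Φ(2.2/√4.73) = 1 − Φ(1.0116). So
  P(M_{4.73} ≥ 2.2) = 2(1 − Φ(1.0116)) ≈ 0.3117.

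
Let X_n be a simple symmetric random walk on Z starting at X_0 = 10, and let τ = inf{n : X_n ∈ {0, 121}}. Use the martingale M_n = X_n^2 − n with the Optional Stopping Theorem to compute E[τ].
E[τ] = 1110

M_n = X_n^2 − n is a martingale (since E[X_{n+1}^2 | F_n] = X_n^2 + 1). By OST (τ has finite mean in a bounded region), E[M_τ] = E[M_0] = X_0^2 − 0 = 10^2 = 100. Also E[M_τ] = E[X_τ^2] − E[τ]. The walk exits at 0 or 121, with P(hit 121 first) = 10/121, so E[X_τ^2] = 121^2 · 10/121 + 0 = 1210. Thus E[τ] = E[X_τ^2] − E[M_τ] = 1210 − 100 = 1110 = 10(121 − 10) = 1110.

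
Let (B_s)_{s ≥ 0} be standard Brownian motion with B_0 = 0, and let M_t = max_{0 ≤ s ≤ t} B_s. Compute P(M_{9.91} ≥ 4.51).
P(M_{9.91} ≥ 4.51) = 2·P(B_{9.91} ≥ 4.51) = 2(1 − Φ(4.51/√9.91)) ≈ 0.1520

By the reflection principle for Brownian motion, P(M_t ≥ a) = 2 · P(B_t ≥ a) for a ≥ 0. Since B_t ~ N(0, t), P(B_t ≥ 4.51) = 1 − Φ(4.51/√t) = 1 − Φ(4.51/√9.91) = 1 − Φ(1.4326). So
  P(M_{9.91} ≥ 4.51) = 2(1 − Φ(1.4326)) ≈ 0.1520.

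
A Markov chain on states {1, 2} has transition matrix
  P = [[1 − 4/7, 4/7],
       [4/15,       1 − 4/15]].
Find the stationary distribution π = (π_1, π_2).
π_1 = 7/22, π_2 = 15/22

Solve πP = π with π_1 + π_2 = 1. From πP = π: π_1 · (1 − 4/7) + π_2 · 4/15 = π_1 ⇒ π_2 · 4/15 = π_1 · 4/7 ⇒ π_2/π_1 = (4/7)/(4/15) = 15/7. Together with π_1 + π_2 = 1:
  π_1 = (4/15)/(4/7 + 4/15) = (4/15)/(88/105) = 7/22,
  π_2 = (4/7)/(4/7 + 4/15) = (4/7)/(88/105) = 15/22.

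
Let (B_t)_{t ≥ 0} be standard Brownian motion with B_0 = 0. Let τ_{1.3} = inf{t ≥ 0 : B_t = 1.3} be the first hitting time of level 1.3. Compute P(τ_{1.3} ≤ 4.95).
P(τ_{1.3} ≤ 4.95) = 2(1 − Φ(1.3/√4.95)) = 2(1 − Φ(0.5843)) ≈ 0.5590

By the reflection principle for standard BM, P(τ_b ≤ t) = 2 · P(B_t ≥ b). Since B_t ~ N(0, t), P(B_t ≥ 1.3) = 1 − Φ(1.3/√t) = 1 − Φ(1.3/√4.95) = 1 − Φ(0.5843) ≈ 0.27951. Doubling: P(τ_{1.3} ≤ 4.95) ≈ 2 · 0.27951 = 0.55902 ≈ 0.5590.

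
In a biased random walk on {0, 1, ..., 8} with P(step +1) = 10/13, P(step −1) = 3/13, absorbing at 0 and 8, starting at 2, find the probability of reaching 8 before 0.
P(hit 8 before 0) = (1 − (3/10)^2) / (1 − (3/10)^8) = 1000000/1098829

Let u_k denote P(reach 8 before 0 | start at k). Boundary: u_0 = 0, u_8 = 1. Recurrence: u_k = 10/13·u_{k+1} + 3/13·u_{k-1} for 1 ≤ k ≤ 7. Try u_k = A + B·r^k with r = q/p = (3/13)/(10/13) = 3/10. Substitution satisfies the recurrence; boundary conditions give:
  u_k = (1 − r^k) / (1 − r^N) = (1 − (3/10)^2) / (1 − (3/10)^8) = 1000000/1098829.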